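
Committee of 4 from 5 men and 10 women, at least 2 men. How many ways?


Count by #men:
  2M,2W: C(5,2)×C(10,2)=450
  3M,1W: C(5,3)×C(10,1)=100
  4M,0W: C(5,4)×C(10,0)=5
Total = 555

555


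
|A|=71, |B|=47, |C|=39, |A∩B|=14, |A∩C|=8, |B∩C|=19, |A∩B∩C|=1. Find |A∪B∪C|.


|A∪B∪C| = 71+47+39-14-8-19+1 = 117

|A∪B∪C| = 117


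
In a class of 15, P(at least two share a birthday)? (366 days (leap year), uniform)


P(all different) = Π(366-i)/366 for i=0..14
= 0.747702
P(match) = 1 - 0.747702 = 0.252298

P ≈ 0.2523 ≈ 25.23%


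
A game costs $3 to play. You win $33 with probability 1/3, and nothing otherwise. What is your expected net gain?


E[gain] = (33-3)×1/3 + (-3)×2/3
= 10 - 2 = 8

Expected net gain = $8 ≈ $8.00


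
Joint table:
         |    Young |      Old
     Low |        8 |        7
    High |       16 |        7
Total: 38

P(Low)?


P(Low) = (8+7)/38 = 15/38

P(Low) = 15/38 ≈ 39.47%


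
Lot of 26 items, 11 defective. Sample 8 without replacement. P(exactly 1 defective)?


Hypergeometric: C(11,1)×C(15,7)/C(26,8)
= 11×6435/1562275 = 99/2185

P(X=1) = 99/2185 ≈ 4.53%


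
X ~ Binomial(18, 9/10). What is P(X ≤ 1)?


P(X ≤ 1) = Σ P(X=i) for i=0..1
P(X=0) = 1/1000000000000000000
P(X=1) = 81/500000000000000000
Sum = 163/1000000000000000000

P(X ≤ 1) = 163/1000000000000000000 ≈ 0.00%


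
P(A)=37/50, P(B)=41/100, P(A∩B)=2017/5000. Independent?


P(A)×P(B) = 1517/5000
P(A∩B) = 2017/5000
Not equal → NOT independent

No, not independent


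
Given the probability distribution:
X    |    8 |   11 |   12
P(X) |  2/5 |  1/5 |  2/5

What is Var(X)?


E[X] = 51/5
E[X²] = 537/5
Var(X) = E[X²] - (E[X])² = 537/5 - 2601/25 = 84/25

Var(X) = 84/25 ≈ 3.3600


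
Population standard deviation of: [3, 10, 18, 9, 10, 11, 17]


Mean = 78/7
  (3-78/7)²=3249/49
  (10-78/7)²=64/49
  (18-78/7)²=2304/49
  (9-78/7)²=225/49
  (10-78/7)²=64/49
  (11-78/7)²=1/49
  (17-78/7)²=1681/49
Σ(x-μ)² = 1084/7
σ² = (1084/7)/7 = 1084/49

σ = √(1084/49) ≈ 4.7035


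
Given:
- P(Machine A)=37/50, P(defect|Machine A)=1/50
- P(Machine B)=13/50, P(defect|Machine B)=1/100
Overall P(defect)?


P(B) = Σ P(B|Aᵢ)×P(Aᵢ)
  1/50×37/50 = 37/2500
  1/100×13/50 = 13/5000
Sum = 87/5000

P(defect) = 87/5000 ≈ 1.74%


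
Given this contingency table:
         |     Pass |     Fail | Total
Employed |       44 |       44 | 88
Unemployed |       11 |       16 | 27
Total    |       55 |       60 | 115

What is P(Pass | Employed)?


P(Pass | Employed) = 44/(44+44) = 44/88 = 1/2

P(Pass|Employed) = 1/2 ≈ 50.00%


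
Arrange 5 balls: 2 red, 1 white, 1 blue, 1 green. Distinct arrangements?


5!/(2!×1!×1!×1!) = 60

60


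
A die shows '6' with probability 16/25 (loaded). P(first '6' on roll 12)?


Geometric: P(X=12) = (1-p)^(k-1)×p = (9/25)^11×16/25 = 502096953744/59604644775390625

P(X=12) = 502096953744/59604644775390625 ≈ 0.00%


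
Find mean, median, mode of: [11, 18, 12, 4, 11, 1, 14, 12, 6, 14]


Sorted: [1, 4, 6, 11, 11, 12, 12, 14, 14, 18]
Mean = 103/10
Median = 23/2
Freq: {11: 2, 18: 1, 12: 2, 4: 1, 1: 1, 14: 2, 6: 1}
Mode: [11, 12, 14]

Mean=103/10, Median=23/2, Mode=[11, 12, 14]


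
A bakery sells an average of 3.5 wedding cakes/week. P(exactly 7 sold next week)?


Poisson(λ=3.5): P(X=7) = e^(-λ)×λ^k/k!
= e^(-3.5) × 3.5^7 / 7!
≈ 0.03019738342 × 6433.9296875 / 5040 ≈ 0.038549

P(X=7) ≈ 0.038549 ≈ 3.85%


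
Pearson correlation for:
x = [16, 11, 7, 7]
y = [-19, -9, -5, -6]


n=4, Σx=41, Σy=-39, Σxy=-480, Σx²=475, Σy²=503
r = (4×(-480) - 41×(-39))/√((4×475 - 41²)(4×503 - (-39)²))
= -321/√(219×491) = -321/√107529 ≈ -321/327.9161 ≈ -0.9789

r ≈ -0.9789


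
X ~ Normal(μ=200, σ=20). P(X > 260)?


z = (260-200)/20 = 3.0
P(X > 260) = 1 - P(Z ≤ 3.0) = 1 - 0.9987 = 0.0013

P(X > 260) ≈ 0.0013


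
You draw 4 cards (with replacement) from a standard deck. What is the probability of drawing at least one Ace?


P(not a Ace) = 48/52 = 12/13
P(none in 4 draws) = (12/13)^4 = 20736/28561
P(≥1 Ace) = 1 - 20736/28561 = 7825/28561

P = 7825/28561 ≈ 27.40%


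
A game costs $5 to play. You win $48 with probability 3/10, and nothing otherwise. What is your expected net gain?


E[gain] = (48-5)×3/10 + (-5)×7/10
= 129/10 - 7/2 = 47/5

Expected net gain = $47/5 ≈ $9.40


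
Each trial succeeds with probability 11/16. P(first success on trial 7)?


Geometric: P(X=7) = (1-p)^(k-1)×p = (5/16)^6×11/16 = 171875/268435456

P(X=7) = 171875/268435456 ≈ 0.06%


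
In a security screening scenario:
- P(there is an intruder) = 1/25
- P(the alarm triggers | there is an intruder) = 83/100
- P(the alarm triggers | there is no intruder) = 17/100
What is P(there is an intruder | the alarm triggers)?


Using Bayes' theorem:
P(A|B) = P(B|A)·P(A) / P(B)

P(the alarm triggers) = 83/100 × 1/25 + 17/100 × 24/25
= 83/2500 + 102/625 = 491/2500

P(there is an intruder|the alarm triggers) = (83/2500) / (491/2500) = 83/491

P(there is an intruder|the alarm triggers) = 83/491 ≈ 16.90%


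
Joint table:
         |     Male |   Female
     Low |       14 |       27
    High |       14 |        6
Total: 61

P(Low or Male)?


P(Low∨Male) = P(Low) + P(Male) - P(Low∧Male)
= (41 + 28 - 14)/61 = 55/61

P = 55/61 ≈ 90.16%


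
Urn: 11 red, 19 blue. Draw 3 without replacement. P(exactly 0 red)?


Hypergeometric: C(11,0)×C(19,3)/C(30,3)
= 1×969/4060 = 969/4060

P(X=0) = 969/4060 ≈ 23.87%


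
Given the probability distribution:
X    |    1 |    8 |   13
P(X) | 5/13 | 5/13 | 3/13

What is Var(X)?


E[X] = 84/13
E[X²] = 64
Var(X) = E[X²] - (E[X])² = 64 - 7056/169 = 3760/169

Var(X) = 3760/169 ≈ 22.2485


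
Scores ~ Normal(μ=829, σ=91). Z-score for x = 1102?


z = (x - μ)/σ = (1102 - 829)/91 = 3.0

z = 3.0


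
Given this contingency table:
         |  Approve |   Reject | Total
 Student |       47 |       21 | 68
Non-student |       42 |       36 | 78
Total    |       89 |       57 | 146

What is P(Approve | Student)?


P(Approve | Student) = 47/(47+21) = 47/68

P(Approve|Student) = 47/68 ≈ 69.12%


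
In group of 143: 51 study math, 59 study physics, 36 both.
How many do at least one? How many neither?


|A∪B| = 51+59-36 = 74
Neither = 143-74 = 69

At least one: 74; Neither: 69


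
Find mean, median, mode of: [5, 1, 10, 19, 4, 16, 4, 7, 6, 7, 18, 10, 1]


Sorted: [1, 1, 4, 4, 5, 6, 7, 7, 10, 10, 16, 18, 19]
Mean = 108/13
Median = 7
Freq: {5: 1, 1: 2, 10: 2, 19: 1, 4: 2, 16: 1, 7: 2, 6: 1, 18: 1}
Mode: [1, 4, 7, 10]

Mean=108/13, Median=7, Mode=[1, 4, 7, 10]


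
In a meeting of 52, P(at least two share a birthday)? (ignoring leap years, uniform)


P(all different) = Π(365-i)/365 for i=0..51
= 0.021995
P(match) = 1 - 0.021995 = 0.978005

P ≈ 0.9780 ≈ 97.80%


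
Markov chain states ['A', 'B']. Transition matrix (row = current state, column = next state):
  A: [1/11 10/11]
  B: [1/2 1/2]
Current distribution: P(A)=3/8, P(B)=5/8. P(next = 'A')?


P(next=A) = Σᵢ P(now=i)×P(i→A)
= 3/8×1/11 + 5/8×1/2
= 3/88 + 5/16 = 61/176

P = 61/176 ≈ 0.3466


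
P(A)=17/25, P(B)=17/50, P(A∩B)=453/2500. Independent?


P(A)×P(B) = 289/1250
P(A∩B) = 453/2500
Not equal → NOT independent

No, not independent


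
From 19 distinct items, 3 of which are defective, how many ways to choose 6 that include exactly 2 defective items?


Choose 2 of the 3 defective items and 4 of the other 16 items:
C(3,2)×C(16,4) = 3×1820 = 5460

5460


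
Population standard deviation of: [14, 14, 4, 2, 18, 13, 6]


Mean = 71/7
  (14-71/7)²=729/49
  (14-71/7)²=729/49
  (4-71/7)²=1849/49
  (2-71/7)²=3249/49
  (18-71/7)²=3025/49
  (13-71/7)²=400/49
  (6-71/7)²=841/49
Σ(x-μ)² = 1546/7
σ² = (1546/7)/7 = 1546/49

σ = √(1546/49) ≈ 5.6170


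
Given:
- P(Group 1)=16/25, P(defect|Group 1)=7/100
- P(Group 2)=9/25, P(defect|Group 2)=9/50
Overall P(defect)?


P(B) = Σ P(B|Aᵢ)×P(Aᵢ)
  7/100×16/25 = 28/625
  9/50×9/25 = 81/1250
Sum = 137/1250

P(defect) = 137/1250 ≈ 10.96%


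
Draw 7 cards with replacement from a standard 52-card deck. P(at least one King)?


P(not a King) = 48/52 = 12/13
P(none in 7 draws) = (12/13)^7 = 35831808/62748517
P(≥1 King) = 1 - 35831808/62748517 = 26916709/62748517

P = 26916709/62748517 ≈ 42.90%


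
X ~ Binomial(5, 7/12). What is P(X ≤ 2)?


P(X ≤ 2) = Σ P(X=i) for i=0..2
P(X=0) = 3125/248832
P(X=1) = 21875/248832
P(X=2) = 30625/124416
Sum = 14375/41472

P(X ≤ 2) = 14375/41472 ≈ 34.66%


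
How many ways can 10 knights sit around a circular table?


Circular arrangements of 10 distinct objects: fix one position to break rotational symmetry.
(n-1)! = 9! = 362880

362880


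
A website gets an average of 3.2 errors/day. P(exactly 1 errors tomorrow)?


Poisson(λ=3.2): P(X=1) = e^(-λ)×λ^k/k!
= e^(-3.2) × 3.2^1 / 1!
≈ 0.04076220398 × 3.2 / 1 ≈ 0.130439

P(X=1) ≈ 0.130439 ≈ 13.04%


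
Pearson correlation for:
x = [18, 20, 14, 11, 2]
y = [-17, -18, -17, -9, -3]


n=5, Σx=65, Σy=-64, Σxy=-1009, Σx²=1045, Σy²=992
r = (5×(-1009) - 65×(-64))/√((5×1045 - 65²)(5×992 - (-64)²))
= -885/√(1000×864) = -885/√864000 ≈ -885/929.5160 ≈ -0.9521

r ≈ -0.9521


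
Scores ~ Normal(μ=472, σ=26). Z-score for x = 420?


z = (x - μ)/σ = (420 - 472)/26 = -2.0

z = -2.0


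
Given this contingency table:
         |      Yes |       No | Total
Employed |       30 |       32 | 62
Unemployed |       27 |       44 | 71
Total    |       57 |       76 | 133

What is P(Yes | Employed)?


P(Yes | Employed) = 30/(30+32) = 30/62 = 15/31

P(Yes|Employed) = 15/31 ≈ 48.39%


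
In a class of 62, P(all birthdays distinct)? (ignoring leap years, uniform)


P(all different) = Π(365-i)/365 for i=0..61
= (365/365)×(364/365)×...×(304/365)
= 0.004090

P ≈ 0.0041 ≈ 0.41%


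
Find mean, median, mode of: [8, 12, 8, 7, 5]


Sorted: [5, 7, 8, 8, 12]
Mean = 40/5 = 8
Median = 8
Freq: {8: 2, 12: 1, 7: 1, 5: 1}
Mode: [8]

Mean=8, Median=8, Mode=8


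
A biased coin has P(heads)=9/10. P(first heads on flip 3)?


Geometric: P(X=3) = (1-p)^(k-1)×p = (1/10)^2×9/10 = 9/1000

P(X=3) = 9/1000 ≈ 0.90%


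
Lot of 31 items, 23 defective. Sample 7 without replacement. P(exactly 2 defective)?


Hypergeometric: C(23,2)×C(8,5)/C(31,7)
= 253×56/2629575 = 14168/2629575

P(X=2) = 14168/2629575 ≈ 0.54%


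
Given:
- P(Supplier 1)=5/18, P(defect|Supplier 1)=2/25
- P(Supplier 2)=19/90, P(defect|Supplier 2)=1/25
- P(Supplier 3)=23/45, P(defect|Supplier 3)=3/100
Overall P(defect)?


P(B) = Σ P(B|Aᵢ)×P(Aᵢ)
  2/25×5/18 = 1/45
  1/25×19/90 = 19/2250
  3/100×23/45 = 23/1500
Sum = 23/500

P(defect) = 23/500 ≈ 4.60%


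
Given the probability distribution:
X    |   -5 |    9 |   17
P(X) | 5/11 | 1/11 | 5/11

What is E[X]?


E[X] = Σ x·P(X=x)
= (-5)×(5/11) + (9)×(1/11) + (17)×(5/11)
= 69/11

E[X] = 69/11


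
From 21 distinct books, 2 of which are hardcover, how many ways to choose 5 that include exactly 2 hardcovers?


Choose 2 of the 2 hardcovers and 3 of the other 19 books:
C(2,2)×C(19,3) = 1×969 = 969

969


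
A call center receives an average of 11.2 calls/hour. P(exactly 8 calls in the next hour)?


Poisson(λ=11.2): P(X=8) = e^(-λ)×λ^k/k!
= e^(-11.2) × 11.2^8 / 8!
≈ 1.367419607e-05 × 247596317.629 / 40320 ≈ 0.083970

P(X=8) ≈ 0.083970 ≈ 8.40%


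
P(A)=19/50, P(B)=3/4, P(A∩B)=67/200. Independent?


P(A)×P(B) = 57/200
P(A∩B) = 67/200
Not equal → NOT independent

No, not independent


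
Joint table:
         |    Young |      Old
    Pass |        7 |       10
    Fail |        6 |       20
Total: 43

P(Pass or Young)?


P(Pass∨Young) = P(Pass) + P(Young) - P(Pass∧Young)
= (17 + 13 - 7)/43 = 23/43

P = 23/43 ≈ 53.49%


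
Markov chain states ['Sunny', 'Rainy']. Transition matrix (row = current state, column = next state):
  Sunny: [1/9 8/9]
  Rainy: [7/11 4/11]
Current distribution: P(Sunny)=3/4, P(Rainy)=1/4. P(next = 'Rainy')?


P(next=Rainy) = Σᵢ P(now=i)×P(i→Rainy)
= 3/4×8/9 + 1/4×4/11
= 2/3 + 1/11 = 25/33

P = 25/33 ≈ 0.7576


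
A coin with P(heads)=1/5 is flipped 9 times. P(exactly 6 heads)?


Binomial: P(X=6) = C(9,6)×p^6×(1-p)^3
= 84 × 1/15625 × 64/125 = 5376/1953125

P(X=6) = 5376/1953125 ≈ 0.28%


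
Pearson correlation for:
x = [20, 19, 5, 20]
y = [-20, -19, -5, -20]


n=4, Σx=64, Σy=-64, Σxy=-1186, Σx²=1186, Σy²=1186
r = (4×(-1186) - 64×(-64))/√((4×1186 - 64²)(4×1186 - (-64)²))
= -648/√(648×648) = -648/√419904 ≈ -648/648.0000 ≈ -1.0000

r ≈ -1.0000


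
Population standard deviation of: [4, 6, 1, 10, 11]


Mean = 32/5
  (4-32/5)²=144/25
  (6-32/5)²=4/25
  (1-32/5)²=729/25
  (10-32/5)²=324/25
  (11-32/5)²=529/25
Σ(x-μ)² = 346/5
σ² = (346/5)/5 = 346/25

σ = √(346/25) ≈ 3.7202


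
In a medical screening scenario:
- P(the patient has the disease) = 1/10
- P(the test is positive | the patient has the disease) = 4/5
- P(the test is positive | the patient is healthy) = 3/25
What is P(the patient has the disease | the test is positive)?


Using Bayes' theorem:
P(A|B) = P(B|A)·P(A) / P(B)

P(the test is positive) = 4/5 × 1/10 + 3/25 × 9/10
= 2/25 + 27/250 = 47/250

P(the patient has the disease|the test is positive) = (2/25) / (47/250) = 20/47

P(the patient has the disease|the test is positive) = 20/47 ≈ 42.55%


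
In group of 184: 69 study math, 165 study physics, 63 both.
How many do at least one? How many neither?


|A∪B| = 69+165-63 = 171
Neither = 184-171 = 13

At least one: 171; Neither: 13


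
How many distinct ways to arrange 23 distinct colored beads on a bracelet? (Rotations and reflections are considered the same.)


Free circular arrangements: rotations and reflections both identified.
(n-1)!/2 = 22!/2 = 1124000727777607680000/2 = 562000363888803840000

562000363888803840000


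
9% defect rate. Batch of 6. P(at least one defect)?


P(all good) = (91/100)^6 = 567869252041/1000000000000
P(≥1 defect) = 432130747959/1000000000000

P = 432130747959/1000000000000 ≈ 43.21%


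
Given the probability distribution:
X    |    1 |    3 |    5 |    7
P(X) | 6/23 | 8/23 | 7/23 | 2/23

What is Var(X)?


E[X] = 79/23
E[X²] = 351/23
Var(X) = E[X²] - (E[X])² = 351/23 - 6241/529 = 1832/529

Var(X) = 1832/529 ≈ 3.4631


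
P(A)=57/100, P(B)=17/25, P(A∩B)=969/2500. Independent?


P(A)×P(B) = 969/2500
P(A∩B) = 969/2500
Equal ✓ → Independent

Yes, independent


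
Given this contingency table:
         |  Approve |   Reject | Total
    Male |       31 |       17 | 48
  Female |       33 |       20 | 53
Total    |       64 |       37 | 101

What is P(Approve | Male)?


P(Approve | Male) = 31/(31+17) = 31/48

P(Approve|Male) = 31/48 ≈ 64.58%


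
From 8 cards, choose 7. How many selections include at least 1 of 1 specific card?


Complement: C(8,7) - C(7,7) = 8 - 1 = 7

7


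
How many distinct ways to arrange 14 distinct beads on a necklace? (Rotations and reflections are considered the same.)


Free circular arrangements: rotations and reflections both identified.
(n-1)!/2 = 13!/2 = 6227020800/2 = 3113510400

3113510400


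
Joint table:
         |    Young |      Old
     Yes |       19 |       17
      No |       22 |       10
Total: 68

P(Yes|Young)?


P(Yes|Young) = 19/(19+22) = 19/41

P = 19/41 ≈ 46.34%


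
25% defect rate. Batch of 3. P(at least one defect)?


P(all good) = (3/4)^3 = 27/64
P(≥1 defect) = 37/64

P = 37/64 ≈ 57.81%


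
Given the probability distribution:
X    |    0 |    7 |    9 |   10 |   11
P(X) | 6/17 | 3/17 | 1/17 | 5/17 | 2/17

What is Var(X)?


E[X] = 6
E[X²] = 970/17
Var(X) = E[X²] - (E[X])² = 970/17 - 36 = 358/17

Var(X) = 358/17 ≈ 21.0588


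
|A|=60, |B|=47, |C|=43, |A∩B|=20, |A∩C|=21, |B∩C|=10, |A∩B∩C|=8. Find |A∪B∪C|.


|A∪B∪C| = 60+47+43-20-21-10+8 = 107

|A∪B∪C| = 107


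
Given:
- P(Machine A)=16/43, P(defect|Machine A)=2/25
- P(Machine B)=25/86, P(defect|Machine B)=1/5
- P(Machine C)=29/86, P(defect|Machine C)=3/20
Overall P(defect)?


P(B) = Σ P(B|Aᵢ)×P(Aᵢ)
  2/25×16/43 = 32/1075
  1/5×25/86 = 5/86
  3/20×29/86 = 87/1720
Sum = 1191/8600

P(defect) = 1191/8600 ≈ 13.85%


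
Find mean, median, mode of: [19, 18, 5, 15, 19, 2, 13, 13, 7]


Sorted: [2, 5, 7, 13, 13, 15, 18, 19, 19]
Mean = 111/9 = 37/3
Median = 13
Freq: {19: 2, 18: 1, 5: 1, 15: 1, 2: 1, 13: 2, 7: 1}
Mode: [13, 19]

Mean=37/3, Median=13, Mode=[13, 19]


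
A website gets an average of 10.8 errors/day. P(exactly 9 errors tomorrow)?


Poisson(λ=10.8): P(X=9) = e^(-λ)×λ^k/k!
= e^(-10.8) × 10.8^9 / 9!
≈ 2.039950341e-05 × 1999004627.1 / 362880 ≈ 0.112375

P(X=9) ≈ 0.112375 ≈ 11.24%


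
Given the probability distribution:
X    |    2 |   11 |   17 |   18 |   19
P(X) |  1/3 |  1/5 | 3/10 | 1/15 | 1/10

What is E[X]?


E[X] = Σ x·P(X=x)
= (2)×(1/3) + (11)×(1/5) + (17)×(3/10) + (18)×(1/15) + (19)×(1/10)
= 166/15

E[X] = 166/15


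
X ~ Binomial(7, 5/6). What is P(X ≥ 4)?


P(X ≥ 4) = Σ P(X=i) for i=4..7
P(X=4) = 21875/279936
P(X=5) = 21875/93312
P(X=6) = 109375/279936
P(X=7) = 78125/279936
Sum = 34375/34992

P(X ≥ 4) = 34375/34992 ≈ 98.24%


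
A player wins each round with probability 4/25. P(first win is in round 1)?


Geometric: P(X=1) = (1-p)^(k-1)×p = (21/25)^0×4/25 = 4/25

P(X=1) = 4/25 ≈ 16.00%


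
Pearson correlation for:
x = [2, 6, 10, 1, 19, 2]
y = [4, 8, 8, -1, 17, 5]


n=6, Σx=40, Σy=41, Σxy=468, Σx²=506, Σy²=459
r = (6×468 - 40×41)/√((6×506 - 40²)(6×459 - 41²))
= 1168/√(1436×1073) = 1168/√1540828 ≈ 1168/1241.3009 ≈ 0.9409

r ≈ 0.9409


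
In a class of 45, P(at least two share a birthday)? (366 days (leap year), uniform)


P(all different) = Π(366-i)/366 for i=0..44
= 0.059503
P(match) = 1 - 0.059503 = 0.940497

P ≈ 0.9405 ≈ 94.05%


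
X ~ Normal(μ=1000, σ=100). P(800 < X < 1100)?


z₁=(800-1000)/100=-2.0, z₂=(1100-1000)/100=1.0
P = Φ(1.0) - Φ(-2.0) = 0.841345 - 0.022750 = 0.818595 ≈ 0.8186

P(800 < X < 1100) ≈ 0.8186


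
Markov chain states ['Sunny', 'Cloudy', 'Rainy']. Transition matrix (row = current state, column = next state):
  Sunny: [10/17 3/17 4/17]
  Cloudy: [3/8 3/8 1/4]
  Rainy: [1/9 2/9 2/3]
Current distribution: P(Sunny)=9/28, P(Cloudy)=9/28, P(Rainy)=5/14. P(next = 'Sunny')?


P(next=Sunny) = Σᵢ P(now=i)×P(i→Sunny)
= 9/28×10/17 + 9/28×3/8 + 5/14×1/9
= 45/238 + 27/224 + 5/126 = 11971/34272

P = 11971/34272 ≈ 0.3493


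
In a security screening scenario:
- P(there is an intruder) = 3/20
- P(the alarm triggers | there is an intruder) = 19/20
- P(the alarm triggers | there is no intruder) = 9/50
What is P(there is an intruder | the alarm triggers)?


Using Bayes' theorem:
P(A|B) = P(B|A)·P(A) / P(B)

P(the alarm triggers) = 19/20 × 3/20 + 9/50 × 17/20
= 57/400 + 153/1000 = 591/2000

P(there is an intruder|the alarm triggers) = (57/400) / (591/2000) = 95/197

P(there is an intruder|the alarm triggers) = 95/197 ≈ 48.22%


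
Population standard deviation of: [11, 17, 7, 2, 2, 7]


Mean = 46/6 = 23/3
  (11-23/3)²=100/9
  (17-23/3)²=784/9
  (7-23/3)²=4/9
  (2-23/3)²=289/9
  (2-23/3)²=289/9
  (7-23/3)²=4/9
Σ(x-μ)² = 490/3
σ² = (490/3)/6 = 245/9

σ = √(245/9) ≈ 5.2175


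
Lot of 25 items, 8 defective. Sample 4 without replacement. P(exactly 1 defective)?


Hypergeometric: C(8,1)×C(17,3)/C(25,4)
= 8×680/12650 = 544/1265

P(X=1) = 544/1265 ≈ 43.00%


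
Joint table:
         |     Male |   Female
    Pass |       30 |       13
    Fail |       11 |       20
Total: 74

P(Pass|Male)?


P(Pass|Male) = 30/(30+11) = 30/41

P = 30/41 ≈ 73.17%


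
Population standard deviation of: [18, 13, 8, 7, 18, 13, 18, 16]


Mean = 111/8
  (18-111/8)²=1089/64
  (13-111/8)²=49/64
  (8-111/8)²=2209/64
  (7-111/8)²=3025/64
  (18-111/8)²=1089/64
  (13-111/8)²=49/64
  (18-111/8)²=1089/64
  (16-111/8)²=289/64
Σ(x-μ)² = 1111/8
σ² = (1111/8)/8 = 1111/64

σ = √(1111/64) ≈ 4.1665


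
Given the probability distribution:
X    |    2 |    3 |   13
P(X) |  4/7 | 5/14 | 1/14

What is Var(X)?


E[X] = 22/7
E[X²] = 123/7
Var(X) = E[X²] - (E[X])² = 123/7 - 484/49 = 377/49

Var(X) = 377/49 ≈ 7.6939


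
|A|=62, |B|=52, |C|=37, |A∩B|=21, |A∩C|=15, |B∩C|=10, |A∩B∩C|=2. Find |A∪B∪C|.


|A∪B∪C| = 62+52+37-21-15-10+2 = 107

|A∪B∪C| = 107


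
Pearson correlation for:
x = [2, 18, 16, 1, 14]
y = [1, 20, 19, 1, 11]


n=5, Σx=51, Σy=52, Σxy=821, Σx²=781, Σy²=884
r = (5×821 - 51×52)/√((5×781 - 51²)(5×884 - 52²))
= 1453/√(1304×1716) = 1453/√2237664 ≈ 1453/1495.8823 ≈ 0.9713

r ≈ 0.9713


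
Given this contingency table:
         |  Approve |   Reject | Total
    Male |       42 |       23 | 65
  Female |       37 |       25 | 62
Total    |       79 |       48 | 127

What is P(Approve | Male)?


P(Approve | Male) = 42/(42+23) = 42/65

P(Approve|Male) = 42/65 ≈ 64.62%


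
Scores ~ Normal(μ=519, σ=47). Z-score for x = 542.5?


z = (x - μ)/σ = (542.5 - 519)/47 = 0.5

z = 0.5


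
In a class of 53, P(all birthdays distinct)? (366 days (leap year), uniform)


P(all different) = Π(366-i)/366 for i=0..52
= (366/366)×(365/366)×...×(314/366)
= 0.019079

P ≈ 0.0191 ≈ 1.91%


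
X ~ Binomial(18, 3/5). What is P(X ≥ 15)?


P(X ≥ 15) = Σ P(X=i) for i=15..18
P(X=15) = 93669664896/3814697265625
P(X=16) = 26344593252/3814697265625
P(X=17) = 4649045868/3814697265625
P(X=18) = 387420489/3814697265625
Sum = 25010144901/762939453125

P(X ≥ 15) = 25010144901/762939453125 ≈ 3.28%


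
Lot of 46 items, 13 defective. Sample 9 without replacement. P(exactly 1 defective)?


Hypergeometric: C(13,1)×C(33,8)/C(46,9)
= 13×13884156/1101716330 = 631098/3852155

P(X=1) = 631098/3852155 ≈ 16.38%


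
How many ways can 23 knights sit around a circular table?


Circular arrangements of 23 distinct objects: fix one position to break rotational symmetry.
(n-1)! = 22! = 1124000727777607680000

1124000727777607680000


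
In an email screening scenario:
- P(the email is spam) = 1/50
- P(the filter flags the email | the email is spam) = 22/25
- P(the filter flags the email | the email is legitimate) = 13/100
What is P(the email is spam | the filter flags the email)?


Using Bayes' theorem:
P(A|B) = P(B|A)·P(A) / P(B)

P(the filter flags the email) = 22/25 × 1/50 + 13/100 × 49/50
= 11/625 + 637/5000 = 29/200

P(the email is spam|the filter flags the email) = (11/625) / (29/200) = 88/725

P(the email is spam|the filter flags the email) = 88/725 ≈ 12.14%


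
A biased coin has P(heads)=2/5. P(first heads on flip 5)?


Geometric: P(X=5) = (1-p)^(k-1)×p = (3/5)^4×2/5 = 162/3125

P(X=5) = 162/3125 ≈ 5.18%


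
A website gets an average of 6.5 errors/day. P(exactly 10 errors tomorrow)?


Poisson(λ=6.5): P(X=10) = e^(-λ)×λ^k/k!
= e^(-6.5) × 6.5^10 / 10!
≈ 0.001503439193 × 134627433.446 / 3628800 ≈ 0.055777

P(X=10) ≈ 0.055777 ≈ 5.58%


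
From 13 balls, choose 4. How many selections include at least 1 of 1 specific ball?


Complement: C(13,4) - C(12,4) = 715 - 495 = 220

220


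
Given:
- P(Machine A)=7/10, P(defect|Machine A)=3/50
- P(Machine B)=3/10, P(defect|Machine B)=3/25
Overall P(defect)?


P(B) = Σ P(B|Aᵢ)×P(Aᵢ)
  3/50×7/10 = 21/500
  3/25×3/10 = 9/250
Sum = 39/500

P(defect) = 39/500 ≈ 7.80%


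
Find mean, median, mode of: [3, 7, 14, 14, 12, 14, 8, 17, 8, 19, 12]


Sorted: [3, 7, 8, 8, 12, 12, 14, 14, 14, 17, 19]
Mean = 128/11
Median = 12
Freq: {3: 1, 7: 1, 14: 3, 12: 2, 8: 2, 17: 1, 19: 1}
Mode: [14]

Mean=128/11, Median=12, Mode=14


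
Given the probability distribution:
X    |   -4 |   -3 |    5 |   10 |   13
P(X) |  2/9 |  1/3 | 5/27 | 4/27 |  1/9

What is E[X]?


E[X] = Σ x·P(X=x)
= (-4)×(2/9) + (-3)×(1/3) + (5)×(5/27) + (10)×(4/27) + (13)×(1/9)
= 53/27

E[X] = 53/27


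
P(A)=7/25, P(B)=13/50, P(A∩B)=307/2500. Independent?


P(A)×P(B) = 91/1250
P(A∩B) = 307/2500
Not equal → NOT independent

No, not independent


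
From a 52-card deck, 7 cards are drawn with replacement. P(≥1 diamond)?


P(not a diamond) = 39/52 = 3/4
P(none in 7 draws) = (3/4)^7 = 2187/16384
P(≥1 diamond) = 1 - 2187/16384 = 14197/16384

P = 14197/16384 ≈ 86.65%


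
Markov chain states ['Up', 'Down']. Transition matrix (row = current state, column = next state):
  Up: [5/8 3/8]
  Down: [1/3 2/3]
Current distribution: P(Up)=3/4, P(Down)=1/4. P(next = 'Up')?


P(next=Up) = Σᵢ P(now=i)×P(i→Up)
= 3/4×5/8 + 1/4×1/3
= 15/32 + 1/12 = 53/96

P = 53/96 ≈ 0.5521


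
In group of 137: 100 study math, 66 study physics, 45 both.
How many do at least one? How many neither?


|A∪B| = 100+66-45 = 121
Neither = 137-121 = 16

At least one: 121; Neither: 16


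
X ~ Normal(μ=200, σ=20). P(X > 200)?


z = (200-200)/20 = 0.0
P(X > 200) = 1 - P(Z ≤ 0.0) = 1 - 0.5000 = 0.5000

P(X > 200) ≈ 0.5000


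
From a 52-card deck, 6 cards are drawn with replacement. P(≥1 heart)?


P(not a heart) = 39/52 = 3/4
P(none in 6 draws) = (3/4)^6 = 729/4096
P(≥1 heart) = 1 - 729/4096 = 3367/4096

P = 3367/4096 ≈ 82.20%


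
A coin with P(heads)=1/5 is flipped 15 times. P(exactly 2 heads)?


Binomial: P(X=2) = C(15,2)×p^2×(1-p)^13
= 105 × 1/25 × 67108864/1220703125 = 1409286144/6103515625

P(X=2) = 1409286144/6103515625 ≈ 23.09%


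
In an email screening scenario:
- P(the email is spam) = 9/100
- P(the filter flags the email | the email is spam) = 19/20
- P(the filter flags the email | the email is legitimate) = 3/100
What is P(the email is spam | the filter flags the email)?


Using Bayes' theorem:
P(A|B) = P(B|A)·P(A) / P(B)

P(the filter flags the email) = 19/20 × 9/100 + 3/100 × 91/100
= 171/2000 + 273/10000 = 141/1250

P(the email is spam|the filter flags the email) = (171/2000) / (141/1250) = 285/376

P(the email is spam|the filter flags the email) = 285/376 ≈ 75.80%


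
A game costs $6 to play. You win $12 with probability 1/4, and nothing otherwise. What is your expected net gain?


E[gain] = (12-6)×1/4 + (-6)×3/4
= 3/2 - 9/2 = -3

Expected net gain = $-3 ≈ $-3.00


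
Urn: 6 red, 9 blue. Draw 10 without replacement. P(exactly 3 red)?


Hypergeometric: C(6,3)×C(9,7)/C(15,10)
= 20×36/3003 = 240/1001

P(X=3) = 240/1001 ≈ 23.98%


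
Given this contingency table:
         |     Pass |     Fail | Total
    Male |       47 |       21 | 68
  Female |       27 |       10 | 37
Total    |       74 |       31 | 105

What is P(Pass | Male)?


P(Pass | Male) = 47/(47+21) = 47/68

P(Pass|Male) = 47/68 ≈ 69.12%


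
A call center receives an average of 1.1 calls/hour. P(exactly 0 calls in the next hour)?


Poisson(λ=1.1): P(X=0) = e^(-λ)×λ^k/k!
= e^(-1.1) × 1.1^0 / 0!
≈ 0.3328710837 × 1 / 1 ≈ 0.332871

P(X=0) ≈ 0.332871 ≈ 33.29%


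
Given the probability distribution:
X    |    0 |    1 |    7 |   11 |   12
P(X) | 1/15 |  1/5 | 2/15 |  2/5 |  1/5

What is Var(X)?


E[X] = 119/15
E[X²] = 1259/15
Var(X) = E[X²] - (E[X])² = 1259/15 - 14161/225 = 4724/225

Var(X) = 4724/225 ≈ 20.9956


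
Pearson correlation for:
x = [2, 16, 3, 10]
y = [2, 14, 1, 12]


n=4, Σx=31, Σy=29, Σxy=351, Σx²=369, Σy²=345
r = (4×351 - 31×29)/√((4×369 - 31²)(4×345 - 29²))
= 505/√(515×539) = 505/√277585 ≈ 505/526.8634 ≈ 0.9585

r ≈ 0.9585


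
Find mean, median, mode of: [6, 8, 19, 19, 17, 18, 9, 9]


Sorted: [6, 8, 9, 9, 17, 18, 19, 19]
Mean = 105/8
Median = 13
Freq: {6: 1, 8: 1, 19: 2, 17: 1, 18: 1, 9: 2}
Mode: [9, 19]

Mean=105/8, Median=13, Mode=[9, 19]


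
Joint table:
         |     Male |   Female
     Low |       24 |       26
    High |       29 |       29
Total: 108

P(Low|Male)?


P(Low|Male) = 24/(24+29) = 24/53

P = 24/53 ≈ 45.28%


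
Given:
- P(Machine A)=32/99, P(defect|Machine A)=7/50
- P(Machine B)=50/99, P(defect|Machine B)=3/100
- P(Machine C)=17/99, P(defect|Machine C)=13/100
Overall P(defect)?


P(B) = Σ P(B|Aᵢ)×P(Aᵢ)
  7/50×32/99 = 112/2475
  3/100×50/99 = 1/66
  13/100×17/99 = 221/9900
Sum = 91/1100

P(defect) = 91/1100 ≈ 8.27%


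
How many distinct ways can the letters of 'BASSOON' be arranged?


Letters: 7, freq: {'B': 1, 'A': 1, 'S': 2, 'O': 2, 'N': 1}
7!/(1!×1!×2!×2!×1!) = 5040/4 = 1260

1260


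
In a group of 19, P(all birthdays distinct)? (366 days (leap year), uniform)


P(all different) = Π(366-i)/366 for i=0..18
= (366/366)×(365/366)×...×(348/366)
= 0.621705

P ≈ 0.6217 ≈ 62.17%


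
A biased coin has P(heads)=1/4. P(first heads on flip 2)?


Geometric: P(X=2) = (1-p)^(k-1)×p = (3/4)^1×1/4 = 3/16

P(X=2) = 3/16 ≈ 18.75%


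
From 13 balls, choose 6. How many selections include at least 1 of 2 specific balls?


Complement: C(13,6) - C(11,6) = 1716 - 462 = 1254

1254


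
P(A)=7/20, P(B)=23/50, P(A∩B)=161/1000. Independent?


P(A)×P(B) = 161/1000
P(A∩B) = 161/1000
Equal ✓ → Independent

Yes, independent


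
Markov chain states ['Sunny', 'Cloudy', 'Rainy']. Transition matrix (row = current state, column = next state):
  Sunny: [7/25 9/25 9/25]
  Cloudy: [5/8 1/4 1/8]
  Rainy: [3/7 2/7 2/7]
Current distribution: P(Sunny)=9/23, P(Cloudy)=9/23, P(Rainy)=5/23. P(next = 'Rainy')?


P(next=Rainy) = Σᵢ P(now=i)×P(i→Rainy)
= 9/23×9/25 + 9/23×1/8 + 5/23×2/7
= 81/575 + 9/184 + 10/161 = 8111/32200

P = 8111/32200 ≈ 0.2519


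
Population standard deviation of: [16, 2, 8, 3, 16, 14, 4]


Mean = 63/7 = 9
  (16-9)²=49
  (2-9)²=49
  (8-9)²=1
  (3-9)²=36
  (16-9)²=49
  (14-9)²=25
  (4-9)²=25
Σ(x-μ)² = 234
σ² = 234/7

σ = √(234/7) ≈ 5.7817


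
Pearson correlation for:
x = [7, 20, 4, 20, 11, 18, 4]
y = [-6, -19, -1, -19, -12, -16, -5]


n=7, Σx=84, Σy=-78, Σxy=-1246, Σx²=1326, Σy²=1184
r = (7×(-1246) - 84×(-78))/√((7×1326 - 84²)(7×1184 - (-78)²))
= -2170/√(2226×2204) = -2170/√4906104 ≈ -2170/2214.9727 ≈ -0.9797

r ≈ -0.9797


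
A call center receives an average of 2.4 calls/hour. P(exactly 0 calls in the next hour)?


Poisson(λ=2.4): P(X=0) = e^(-λ)×λ^k/k!
= e^(-2.4) × 2.4^0 / 0!
≈ 0.09071795329 × 1 / 1 ≈ 0.090718

P(X=0) ≈ 0.090718 ≈ 9.07%


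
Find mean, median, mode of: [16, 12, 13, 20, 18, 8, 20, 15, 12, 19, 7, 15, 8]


Sorted: [7, 8, 8, 12, 12, 13, 15, 15, 16, 18, 19, 20, 20]
Mean = 183/13
Median = 15
Freq: {16: 1, 12: 2, 13: 1, 20: 2, 18: 1, 8: 2, 15: 2, 19: 1, 7: 1}
Mode: [8, 12, 15, 20]

Mean=183/13, Median=15, Mode=[8, 12, 15, 20]


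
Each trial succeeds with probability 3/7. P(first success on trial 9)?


Geometric: P(X=9) = (1-p)^(k-1)×p = (4/7)^8×3/7 = 196608/40353607

P(X=9) = 196608/40353607 ≈ 0.49%


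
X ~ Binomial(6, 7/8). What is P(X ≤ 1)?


P(X ≤ 1) = Σ P(X=i) for i=0..1
P(X=0) = 1/262144
P(X=1) = 21/131072
Sum = 43/262144

P(X ≤ 1) = 43/262144 ≈ 0.02%


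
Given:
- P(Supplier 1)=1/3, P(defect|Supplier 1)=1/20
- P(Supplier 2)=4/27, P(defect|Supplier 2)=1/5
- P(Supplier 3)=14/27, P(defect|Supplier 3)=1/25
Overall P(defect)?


P(B) = Σ P(B|Aᵢ)×P(Aᵢ)
  1/20×1/3 = 1/60
  1/5×4/27 = 4/135
  1/25×14/27 = 14/675
Sum = 181/2700

P(defect) = 181/2700 ≈ 6.70%


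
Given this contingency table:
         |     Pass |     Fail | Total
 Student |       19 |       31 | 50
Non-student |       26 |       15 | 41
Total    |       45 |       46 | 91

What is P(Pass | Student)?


P(Pass | Student) = 19/(19+31) = 19/50

P(Pass|Student) = 19/50 ≈ 38.00%


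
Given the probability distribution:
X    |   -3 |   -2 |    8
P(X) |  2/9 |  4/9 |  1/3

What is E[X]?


E[X] = Σ x·P(X=x)
= (-3)×(2/9) + (-2)×(4/9) + (8)×(1/3)
= 10/9

E[X] = 10/9


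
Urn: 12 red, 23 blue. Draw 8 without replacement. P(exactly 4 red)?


Hypergeometric: C(12,4)×C(23,4)/C(35,8)
= 495×8855/23535820 = 11385/61132

P(X=4) = 11385/61132 ≈ 18.62%


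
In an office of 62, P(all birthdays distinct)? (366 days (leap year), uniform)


P(all different) = Π(366-i)/366 for i=0..61
= (366/366)×(365/366)×...×(305/366)
= 0.004156

P ≈ 0.0042 ≈ 0.42%


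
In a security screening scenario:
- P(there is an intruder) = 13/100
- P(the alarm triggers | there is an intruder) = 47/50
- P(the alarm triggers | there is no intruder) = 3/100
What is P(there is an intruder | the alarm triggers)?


Using Bayes' theorem:
P(A|B) = P(B|A)·P(A) / P(B)

P(the alarm triggers) = 47/50 × 13/100 + 3/100 × 87/100
= 611/5000 + 261/10000 = 1483/10000

P(there is an intruder|the alarm triggers) = (611/5000) / (1483/10000) = 1222/1483

P(there is an intruder|the alarm triggers) = 1222/1483 ≈ 82.40%


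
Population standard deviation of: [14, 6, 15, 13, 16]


Mean = 64/5
  (14-64/5)²=36/25
  (6-64/5)²=1156/25
  (15-64/5)²=121/25
  (13-64/5)²=1/25
  (16-64/5)²=256/25
Σ(x-μ)² = 314/5
σ² = (314/5)/5 = 314/25

σ = √(314/25) ≈ 3.5440


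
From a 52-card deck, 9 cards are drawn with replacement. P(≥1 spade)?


P(not a spade) = 39/52 = 3/4
P(none in 9 draws) = (3/4)^9 = 19683/262144
P(≥1 spade) = 1 - 19683/262144 = 242461/262144

P = 242461/262144 ≈ 92.49%


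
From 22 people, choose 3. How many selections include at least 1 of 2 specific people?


Complement: C(22,3) - C(20,3) = 1540 - 1140 = 400

400


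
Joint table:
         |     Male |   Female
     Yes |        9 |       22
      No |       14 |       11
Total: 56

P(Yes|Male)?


P(Yes|Male) = 9/(9+14) = 9/23

P = 9/23 ≈ 39.13%


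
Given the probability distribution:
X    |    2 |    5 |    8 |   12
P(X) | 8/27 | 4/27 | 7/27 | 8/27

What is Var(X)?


E[X] = 188/27
E[X²] = 1732/27
Var(X) = E[X²] - (E[X])² = 1732/27 - 35344/729 = 11420/729

Var(X) = 11420/729 ≈ 15.6653


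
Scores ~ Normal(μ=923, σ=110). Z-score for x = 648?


z = (x - μ)/σ = (648 - 923)/110 = -2.5

z = -2.5


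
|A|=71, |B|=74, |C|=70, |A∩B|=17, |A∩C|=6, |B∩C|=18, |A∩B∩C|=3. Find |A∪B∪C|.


|A∪B∪C| = 71+74+70-17-6-18+3 = 177

|A∪B∪C| = 177


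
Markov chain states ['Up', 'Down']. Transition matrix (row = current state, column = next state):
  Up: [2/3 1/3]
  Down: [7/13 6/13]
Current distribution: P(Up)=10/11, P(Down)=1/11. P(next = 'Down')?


P(next=Down) = Σᵢ P(now=i)×P(i→Down)
= 10/11×1/3 + 1/11×6/13
= 10/33 + 6/143 = 148/429

P = 148/429 ≈ 0.3450


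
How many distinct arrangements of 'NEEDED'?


Letters: 6, freq: {'N': 1, 'E': 3, 'D': 2}
6!/(1!×3!×2!) = 720/12 = 60

60


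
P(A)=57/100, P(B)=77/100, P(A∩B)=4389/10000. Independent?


P(A)×P(B) = 4389/10000
P(A∩B) = 4389/10000
Equal ✓ → Independent

Yes, independent


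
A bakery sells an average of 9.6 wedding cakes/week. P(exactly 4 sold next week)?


Poisson(λ=9.6): P(X=4) = e^(-λ)×λ^k/k!
= e^(-9.6) × 9.6^4 / 4!
≈ 6.772873649e-05 × 8493.4656 / 24 ≈ 0.023969

P(X=4) ≈ 0.023969 ≈ 2.40%


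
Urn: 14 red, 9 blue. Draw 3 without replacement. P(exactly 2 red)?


Hypergeometric: C(14,2)×C(9,1)/C(23,3)
= 91×9/1771 = 117/253

P(X=2) = 117/253 ≈ 46.25%


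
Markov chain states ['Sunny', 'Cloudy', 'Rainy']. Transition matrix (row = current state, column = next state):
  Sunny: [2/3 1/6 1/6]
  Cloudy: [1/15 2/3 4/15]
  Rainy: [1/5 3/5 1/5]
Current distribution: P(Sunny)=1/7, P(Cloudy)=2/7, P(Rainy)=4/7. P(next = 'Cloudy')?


P(next=Cloudy) = Σᵢ P(now=i)×P(i→Cloudy)
= 1/7×1/6 + 2/7×2/3 + 4/7×3/5
= 1/42 + 4/21 + 12/35 = 39/70

P = 39/70 ≈ 0.5571


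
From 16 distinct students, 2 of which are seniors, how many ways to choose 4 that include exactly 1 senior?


Choose 1 of the 2 seniors and 3 of the other 14 students:
C(2,1)×C(14,3) = 2×364 = 728

728


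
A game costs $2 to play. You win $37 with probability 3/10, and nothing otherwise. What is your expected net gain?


E[gain] = (37-2)×3/10 + (-2)×7/10
= 21/2 - 7/5 = 91/10

Expected net gain = $91/10 ≈ $9.10


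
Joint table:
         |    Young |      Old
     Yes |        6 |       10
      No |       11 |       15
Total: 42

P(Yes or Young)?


P(Yes∨Young) = P(Yes) + P(Young) - P(Yes∧Young)
= (16 + 17 - 6)/42 = 27/42 = 9/14

P = 9/14 ≈ 64.29%


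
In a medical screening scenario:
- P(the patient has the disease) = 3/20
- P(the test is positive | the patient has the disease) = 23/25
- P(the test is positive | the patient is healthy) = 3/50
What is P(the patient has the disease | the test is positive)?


Using Bayes' theorem:
P(A|B) = P(B|A)·P(A) / P(B)

P(the test is positive) = 23/25 × 3/20 + 3/50 × 17/20
= 69/500 + 51/1000 = 189/1000

P(the patient has the disease|the test is positive) = (69/500) / (189/1000) = 46/63

P(the patient has the disease|the test is positive) = 46/63 ≈ 73.02%


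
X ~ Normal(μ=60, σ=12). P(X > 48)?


z = (48-60)/12 = -1.0
P(X > 48) = 1 - P(Z ≤ -1.0) = 1 - 0.1587 = 0.8413

P(X > 48) ≈ 0.8413


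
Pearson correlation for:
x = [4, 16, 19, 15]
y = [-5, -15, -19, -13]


n=4, Σx=54, Σy=-52, Σxy=-816, Σx²=858, Σy²=780
r = (4×(-816) - 54×(-52))/√((4×858 - 54²)(4×780 - (-52)²))
= -456/√(516×416) = -456/√214656 ≈ -456/463.3098 ≈ -0.9842

r ≈ -0.9842


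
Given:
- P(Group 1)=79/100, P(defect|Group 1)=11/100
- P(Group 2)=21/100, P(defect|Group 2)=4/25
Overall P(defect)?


P(B) = Σ P(B|Aᵢ)×P(Aᵢ)
  11/100×79/100 = 869/10000
  4/25×21/100 = 21/625
Sum = 241/2000

P(defect) = 241/2000 ≈ 12.05%


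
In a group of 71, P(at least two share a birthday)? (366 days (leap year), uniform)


P(all different) = Π(366-i)/366 for i=0..70
= 0.000694
P(match) = 1 - 0.000694 = 0.999306

P ≈ 0.9993 ≈ 99.93%


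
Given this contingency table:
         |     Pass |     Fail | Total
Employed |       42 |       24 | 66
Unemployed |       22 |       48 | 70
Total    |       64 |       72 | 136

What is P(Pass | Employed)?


P(Pass | Employed) = 42/(42+24) = 42/66 = 7/11

P(Pass|Employed) = 7/11 ≈ 63.64%


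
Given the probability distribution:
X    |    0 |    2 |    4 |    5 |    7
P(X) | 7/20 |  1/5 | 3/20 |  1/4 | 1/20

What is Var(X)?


E[X] = 13/5
E[X²] = 119/10
Var(X) = E[X²] - (E[X])² = 119/10 - 169/25 = 257/50

Var(X) = 257/50 ≈ 5.1400


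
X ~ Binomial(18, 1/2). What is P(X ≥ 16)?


P(X ≥ 16) = Σ P(X=i) for i=16..18
P(X=16) = 153/262144
P(X=17) = 9/131072
P(X=18) = 1/262144
Sum = 43/65536

P(X ≥ 16) = 43/65536 ≈ 0.07%


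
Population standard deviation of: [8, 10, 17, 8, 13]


Mean = 56/5
  (8-56/5)²=256/25
  (10-56/5)²=36/25
  (17-56/5)²=841/25
  (8-56/5)²=256/25
  (13-56/5)²=81/25
Σ(x-μ)² = 294/5
σ² = (294/5)/5 = 294/25

σ = √(294/25) ≈ 3.4293


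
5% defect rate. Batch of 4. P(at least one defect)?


P(all good) = (19/20)^4 = 130321/160000
P(≥1 defect) = 29679/160000

P = 29679/160000 ≈ 18.55%


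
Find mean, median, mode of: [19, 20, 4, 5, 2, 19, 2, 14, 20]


Sorted: [2, 2, 4, 5, 14, 19, 19, 20, 20]
Mean = 105/9 = 35/3
Median = 14
Freq: {19: 2, 20: 2, 4: 1, 5: 1, 2: 2, 14: 1}
Mode: [2, 19, 20]

Mean=35/3, Median=14, Mode=[2, 19, 20]


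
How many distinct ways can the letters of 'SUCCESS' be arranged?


Letters: 7, freq: {'S': 3, 'U': 1, 'C': 2, 'E': 1}
7!/(3!×1!×2!×1!) = 5040/12 = 420

420


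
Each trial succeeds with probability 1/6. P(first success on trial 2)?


Geometric: P(X=2) = (1-p)^(k-1)×p = (5/6)^1×1/6 = 5/36

P(X=2) = 5/36 ≈ 13.89%
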